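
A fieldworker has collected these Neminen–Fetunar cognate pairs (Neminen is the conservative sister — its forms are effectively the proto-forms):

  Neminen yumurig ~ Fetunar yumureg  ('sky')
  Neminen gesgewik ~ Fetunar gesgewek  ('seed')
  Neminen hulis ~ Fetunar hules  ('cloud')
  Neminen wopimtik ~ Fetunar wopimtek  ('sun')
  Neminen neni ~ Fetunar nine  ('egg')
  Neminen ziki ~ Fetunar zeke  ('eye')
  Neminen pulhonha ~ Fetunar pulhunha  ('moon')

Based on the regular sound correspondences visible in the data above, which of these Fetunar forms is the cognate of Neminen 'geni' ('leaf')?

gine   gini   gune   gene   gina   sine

gine

neni ~ nine — Neminen e corresponds to Fetunar i after a consonant, before a nasal.
neni ~ nine, ziki ~ zeke — Neminen i corresponds to Fetunar e word-finally.
Applying these to Neminen 'geni':
  geni → gini   (e→i after a consonant, before a nasal)
  gini → gine   (i→e word-finally)
So the Fetunar cognate is 'gine'.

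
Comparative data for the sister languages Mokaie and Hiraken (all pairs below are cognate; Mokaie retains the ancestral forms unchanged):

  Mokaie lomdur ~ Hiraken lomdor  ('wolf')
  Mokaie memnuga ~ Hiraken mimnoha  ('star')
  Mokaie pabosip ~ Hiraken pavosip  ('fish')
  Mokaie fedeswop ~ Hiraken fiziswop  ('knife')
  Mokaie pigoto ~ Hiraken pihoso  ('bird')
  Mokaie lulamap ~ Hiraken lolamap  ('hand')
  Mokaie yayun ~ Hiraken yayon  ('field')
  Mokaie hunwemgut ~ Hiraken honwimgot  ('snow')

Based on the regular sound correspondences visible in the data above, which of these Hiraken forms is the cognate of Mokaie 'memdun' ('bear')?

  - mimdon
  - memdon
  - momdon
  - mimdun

memnuga ~ mimnoha, hunwemgut ~ honwimgot — Mokaie e corresponds to Hiraken i after a consonant, before a nasal.
yayun ~ yayon, hunwemgut ~ honwimgot — Mokaie u corresponds to Hiraken o after a consonant, before a nasal.
Applying these to Mokaie 'memdun':
  memdun → mimdun   (e→i after a consonant, before a nasal)
  mimdun → mimdon   (u→o after a consonant, before a nasal)
So the Hiraken cognate is 'mimdon'.

mimdon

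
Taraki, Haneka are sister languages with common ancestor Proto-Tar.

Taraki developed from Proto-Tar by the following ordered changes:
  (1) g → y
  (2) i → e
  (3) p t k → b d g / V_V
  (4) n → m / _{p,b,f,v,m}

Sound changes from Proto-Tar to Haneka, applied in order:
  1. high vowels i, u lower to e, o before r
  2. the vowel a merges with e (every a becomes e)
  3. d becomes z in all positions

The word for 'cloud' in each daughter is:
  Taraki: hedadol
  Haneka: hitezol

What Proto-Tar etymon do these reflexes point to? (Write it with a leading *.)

*hitadol

Position 3: Taraki has d, Haneka has t. Haneka preserves t here (none of its changes turn any other segment into t), so the proto-segment is *t.
Position 5: Taraki has d, Haneka has z. Taking the neighbouring segments as reconstructed: Taraki d could go back to *t or *d; Haneka z could go back to *d or *z — the one source consistent with every daughter is *d.
Position 2: Taraki has e, Haneka has i. Haneka preserves i here (none of its changes turn any other segment into i), so the proto-segment is *i.
Verify the candidate proto-form against each daughter:
Taraki: *hitadol
  hitadol (rule 1 does not apply)
  hitadol → hetadol   [vowel merger]
  hetadol → hedadol   [intervocalic voicing]
  hedadol (rule 4 does not apply)
  giving Taraki hedadol.
Haneka: *hitadol
  hitadol (rule 1 does not apply)
  hitadol → hitedol   [vowel merger]
  hitedol → hitezol   [unconditioned shift]
  giving Haneka hitezol.
*hitadol is the unique common source.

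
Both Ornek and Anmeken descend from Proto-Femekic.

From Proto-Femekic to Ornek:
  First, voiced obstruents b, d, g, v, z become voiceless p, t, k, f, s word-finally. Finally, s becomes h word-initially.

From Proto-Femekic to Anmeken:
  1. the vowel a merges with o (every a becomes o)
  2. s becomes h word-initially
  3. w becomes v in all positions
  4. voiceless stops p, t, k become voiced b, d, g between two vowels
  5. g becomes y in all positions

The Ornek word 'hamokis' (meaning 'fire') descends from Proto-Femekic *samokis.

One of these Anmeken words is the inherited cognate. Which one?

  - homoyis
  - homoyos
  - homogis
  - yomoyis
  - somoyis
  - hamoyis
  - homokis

Anmeken: *samokis
  samokis → somokis   [vowel merger]
  somokis → homokis   [debuccalisation]
  homokis (rule 3 does not apply)
  homokis → homogis   [intervocalic voicing]
  homogis → homoyis   [unconditioned shift]
  giving Anmeken homoyis.
Among the options, 'homoyis' alone shows every Anmeken change applied in order.

homoyis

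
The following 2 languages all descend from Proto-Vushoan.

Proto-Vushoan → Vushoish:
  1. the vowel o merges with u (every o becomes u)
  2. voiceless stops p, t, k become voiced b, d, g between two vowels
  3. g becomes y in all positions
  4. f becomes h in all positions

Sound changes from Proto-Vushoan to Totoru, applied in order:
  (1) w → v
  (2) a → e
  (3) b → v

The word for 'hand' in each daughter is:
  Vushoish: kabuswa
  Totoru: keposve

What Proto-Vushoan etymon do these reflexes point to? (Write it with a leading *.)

*kaposwa

Position 2: Vushoish has a, Totoru has e. Vushoish preserves a here (none of its changes turn any other segment into a), so the proto-segment is *a.
Position 4: Vushoish has u, Totoru has o. Totoru preserves o here (none of its changes turn any other segment into o), so the proto-segment is *o.
Position 3: Vushoish has b, Totoru has p. Totoru preserves p here (none of its changes turn any other segment into p), so the proto-segment is *p.
Continuing position by position gives *kaposwa; check it forward:
Vushoish: *kaposwa > kapuswa > kabuswa  (by vowel merger, intervocalic voicing)
Totoru: *kaposwa > kaposva > keposve  (by unconditioned shift, vowel merger)
No other proto-form is consistent with every reflex, so the reconstruction is *kaposwa.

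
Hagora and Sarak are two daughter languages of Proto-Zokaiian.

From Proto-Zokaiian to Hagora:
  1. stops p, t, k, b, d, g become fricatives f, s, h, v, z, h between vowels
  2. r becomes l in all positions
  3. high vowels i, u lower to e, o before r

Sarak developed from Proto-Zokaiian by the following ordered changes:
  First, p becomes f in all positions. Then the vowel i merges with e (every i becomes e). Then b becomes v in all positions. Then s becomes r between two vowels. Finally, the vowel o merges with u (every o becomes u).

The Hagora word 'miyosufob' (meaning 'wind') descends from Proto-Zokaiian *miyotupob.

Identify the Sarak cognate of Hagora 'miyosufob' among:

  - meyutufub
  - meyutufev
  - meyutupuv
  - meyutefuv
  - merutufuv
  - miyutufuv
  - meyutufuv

meyutufuv

Sarak: *miyotupob > miyotufob > meyotufob > meyotufov > meyutufuv  (by unconditioned shift, vowel merger, unconditioned shift, vowel merger)
Only 'meyutufuv' matches the regular Sarak development of *miyotupob.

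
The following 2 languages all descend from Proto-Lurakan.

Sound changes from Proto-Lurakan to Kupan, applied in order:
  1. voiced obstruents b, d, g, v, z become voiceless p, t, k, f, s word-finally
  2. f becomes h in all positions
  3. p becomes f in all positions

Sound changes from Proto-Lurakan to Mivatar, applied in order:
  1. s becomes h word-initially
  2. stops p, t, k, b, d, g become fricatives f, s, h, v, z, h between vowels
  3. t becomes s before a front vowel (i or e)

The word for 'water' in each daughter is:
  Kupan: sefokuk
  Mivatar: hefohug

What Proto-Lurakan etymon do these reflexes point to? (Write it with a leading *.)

*sepokug

Position 5: Kupan has k, Mivatar has h. Taking the neighbouring segments as reconstructed: Kupan k can only go back to *k; Mivatar h could go back to *k or *g or *h — the one source consistent with every daughter is *k.
Position 7: Kupan has k, Mivatar has g. Mivatar preserves g here (none of its changes turn any other segment into g), so the proto-segment is *g.
Continuing position by position gives *sepokug; check it forward:
Kupan: *sepokug > sepokuk > sefokuk  (by final devoicing, unconditioned shift)
Mivatar: *sepokug
  sepokug → hepokug   [debuccalisation]
  hepokug → hefohug   [intervocalic lenition]
  hefohug (rule 3 does not apply)
  giving Mivatar hefohug.
No other proto-form is consistent with every reflex, so the reconstruction is *sepokug.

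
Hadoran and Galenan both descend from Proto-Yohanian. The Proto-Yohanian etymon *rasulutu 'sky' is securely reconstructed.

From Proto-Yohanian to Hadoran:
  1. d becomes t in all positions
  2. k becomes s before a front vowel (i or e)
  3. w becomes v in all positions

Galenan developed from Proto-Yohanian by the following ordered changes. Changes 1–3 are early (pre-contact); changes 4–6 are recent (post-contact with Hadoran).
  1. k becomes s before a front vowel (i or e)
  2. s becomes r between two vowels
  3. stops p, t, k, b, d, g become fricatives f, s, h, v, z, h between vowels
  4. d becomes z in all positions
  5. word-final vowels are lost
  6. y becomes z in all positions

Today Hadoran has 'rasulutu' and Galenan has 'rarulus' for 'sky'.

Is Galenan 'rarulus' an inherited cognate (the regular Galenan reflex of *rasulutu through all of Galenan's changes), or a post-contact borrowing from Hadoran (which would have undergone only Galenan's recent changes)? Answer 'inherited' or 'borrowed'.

If inherited, *rasulutu would pass through all of Galenan's changes:
Galenan: *rasulutu > rarulutu > rarulusu > rarulus  (by rhotacism, intervocalic lenition, apocope)
If borrowed from Hadoran 'rasulutu' after the early changes, it would undergo only the recent ones:
  rule 4 (unconditioned shift): no change (rasulutu)
  rule 5 (apocope): rasulutu → rasulut
  rule 6 (unconditioned shift): no change (rasulut)
  ⇒ as a loan: rasulut
Galenan 'rarulus' matches the inherited outcome exactly, so it is an inherited cognate, not a loan.

inherited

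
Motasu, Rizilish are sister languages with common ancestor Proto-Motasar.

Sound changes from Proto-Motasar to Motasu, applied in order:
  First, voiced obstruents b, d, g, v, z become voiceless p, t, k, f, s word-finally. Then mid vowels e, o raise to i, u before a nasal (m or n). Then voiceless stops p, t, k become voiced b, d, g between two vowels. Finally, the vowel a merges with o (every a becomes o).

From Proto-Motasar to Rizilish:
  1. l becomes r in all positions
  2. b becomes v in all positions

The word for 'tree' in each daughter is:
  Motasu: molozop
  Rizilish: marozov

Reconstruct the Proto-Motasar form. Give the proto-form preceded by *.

*malozob

Position 2: Motasu has o, Rizilish has a. Rizilish preserves a here (none of its changes turn any other segment into a), so the proto-segment is *a.
Position 7: Motasu has p, Rizilish has v. Taking the neighbouring segments as reconstructed: Motasu p could go back to *p or *b; Rizilish v could go back to *b or *v — the one source consistent with every daughter is *b.
Position 3: Motasu has l, Rizilish has r. Motasu preserves l here (none of its changes turn any other segment into l), so the proto-segment is *l.
Continuing position by position gives *malozob; check it forward:
Motasu: start from *malozob.
  rule 1 (final devoicing): malozob → malozop
  rule 2: no change — malozop
  rule 3: no change — malozop
  rule 4 (vowel merger): malozop → molozop
  ⇒ Motasu molozop
Rizilish: *malozob > marozob > marozov  (by unconditioned shift, unconditioned shift)
No other proto-form is consistent with every reflex, so the reconstruction is *malozob.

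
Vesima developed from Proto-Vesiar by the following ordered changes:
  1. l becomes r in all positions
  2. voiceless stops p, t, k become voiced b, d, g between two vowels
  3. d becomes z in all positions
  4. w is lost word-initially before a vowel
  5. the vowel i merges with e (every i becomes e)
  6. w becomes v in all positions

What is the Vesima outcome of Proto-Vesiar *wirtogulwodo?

Vesima: *wirtogulwodo > wirtogurwodo > wirtogurwozo > irtogurwozo > ertogurwozo > ertogurvozo  (by unconditioned shift, unconditioned shift, glide loss, vowel merger, unconditioned shift)

ertogurvozo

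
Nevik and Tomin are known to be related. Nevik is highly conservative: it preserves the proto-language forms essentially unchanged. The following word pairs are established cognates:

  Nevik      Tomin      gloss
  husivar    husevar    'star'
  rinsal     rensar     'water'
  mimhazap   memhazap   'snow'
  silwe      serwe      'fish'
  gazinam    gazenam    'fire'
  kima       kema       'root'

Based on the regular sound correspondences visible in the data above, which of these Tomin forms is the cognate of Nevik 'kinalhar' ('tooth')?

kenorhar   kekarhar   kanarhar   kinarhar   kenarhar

rinsal ~ rensar, gazinam ~ gazenam — Nevik i corresponds to Tomin e after a consonant, before a nasal.
silwe ~ serwe — Nevik l corresponds to Tomin r after a vowel, before a consonant other than r, m, n, p, b, f, v.
Applying these to Nevik 'kinalhar':
  kinalhar → kenalhar   (i→e after a consonant, before a nasal)
  kenalhar → kenarhar   (l→r after a vowel, before a consonant other than r, m, n, p, b, f, v)
So the Tomin cognate is 'kenarhar'.

kenarhar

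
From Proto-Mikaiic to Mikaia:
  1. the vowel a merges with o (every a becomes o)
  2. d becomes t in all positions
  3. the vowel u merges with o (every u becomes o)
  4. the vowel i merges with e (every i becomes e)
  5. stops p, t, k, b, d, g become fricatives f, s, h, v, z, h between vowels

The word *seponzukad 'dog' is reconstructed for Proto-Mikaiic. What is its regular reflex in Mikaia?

sefonzohot

Mikaia: *seponzukad > seponzukod > seponzukot > seponzokot > sefonzohot  (by vowel merger, unconditioned shift, vowel merger, intervocalic lenition)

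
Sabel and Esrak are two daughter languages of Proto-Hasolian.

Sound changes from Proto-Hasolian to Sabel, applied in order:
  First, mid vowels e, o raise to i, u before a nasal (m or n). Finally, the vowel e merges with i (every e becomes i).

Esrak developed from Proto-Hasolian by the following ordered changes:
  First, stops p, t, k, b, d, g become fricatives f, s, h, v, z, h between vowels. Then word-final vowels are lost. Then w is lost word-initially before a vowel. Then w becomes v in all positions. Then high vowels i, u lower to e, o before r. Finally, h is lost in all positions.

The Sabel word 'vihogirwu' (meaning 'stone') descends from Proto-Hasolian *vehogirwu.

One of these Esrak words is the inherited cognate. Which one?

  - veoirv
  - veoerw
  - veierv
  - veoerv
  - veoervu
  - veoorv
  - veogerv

veoerv

Esrak: *vehogirwu
  vehogirwu → vehohirwu   [intervocalic lenition]
  vehohirwu → vehohirw   [apocope]
  vehohirw (rule 3 does not apply)
  vehohirw → vehohirv   [unconditioned shift]
  vehohirv → vehoherv   [pre-rhotic lowering]
  vehoherv → veoerv   [h-loss]
  giving Esrak veoerv.
The other candidates each miss or misapply at least one Esrak change.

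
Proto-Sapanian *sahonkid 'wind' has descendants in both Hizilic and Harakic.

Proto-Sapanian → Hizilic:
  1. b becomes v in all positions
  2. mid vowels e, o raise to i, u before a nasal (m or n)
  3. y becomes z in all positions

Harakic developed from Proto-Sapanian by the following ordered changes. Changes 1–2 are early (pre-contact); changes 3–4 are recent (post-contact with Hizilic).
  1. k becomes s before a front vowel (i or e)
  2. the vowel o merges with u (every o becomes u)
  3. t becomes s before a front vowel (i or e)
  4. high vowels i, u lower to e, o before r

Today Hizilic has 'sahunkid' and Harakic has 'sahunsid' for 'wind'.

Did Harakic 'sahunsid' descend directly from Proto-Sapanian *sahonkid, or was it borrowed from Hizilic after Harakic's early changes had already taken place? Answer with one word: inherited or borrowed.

inherited

If inherited, *sahonkid would pass through all of Harakic's changes:
Harakic: *sahonkid
  sahonkid → sahonsid   [palatalisation]
  sahonsid → sahunsid   [vowel merger]
  sahunsid (rule 3 does not apply)
  sahunsid (rule 4 does not apply)
  giving Harakic sahunsid.
If borrowed from Hizilic 'sahunkid' after the early changes, it would undergo only the recent ones:
  rule 3 (palatalisation): no change (sahunkid)
  rule 4 (pre-rhotic lowering): no change (sahunkid)
  ⇒ as a loan: sahunkid
Harakic 'sahunsid' matches the inherited outcome exactly, so it is an inherited cognate, not a loan.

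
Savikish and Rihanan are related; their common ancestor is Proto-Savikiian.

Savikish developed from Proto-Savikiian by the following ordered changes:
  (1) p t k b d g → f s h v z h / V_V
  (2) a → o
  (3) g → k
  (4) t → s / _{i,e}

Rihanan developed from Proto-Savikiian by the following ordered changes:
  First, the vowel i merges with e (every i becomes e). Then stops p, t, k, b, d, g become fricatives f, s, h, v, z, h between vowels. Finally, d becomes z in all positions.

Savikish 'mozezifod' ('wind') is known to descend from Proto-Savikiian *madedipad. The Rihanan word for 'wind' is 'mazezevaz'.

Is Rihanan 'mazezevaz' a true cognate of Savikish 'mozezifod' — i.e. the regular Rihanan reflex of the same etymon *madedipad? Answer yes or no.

no

Derive the expected Rihanan reflex of *madedipad:
Rihanan: *madedipad > madedepad > mazezefad > mazezefaz  (by vowel merger, intervocalic lenition, unconditioned shift)
The regular Rihanan reflex would be 'mazezefaz', but the attested form is 'mazezevaz'. The correspondence is irregular, so they are not cognates (the Rihanan form has a different source).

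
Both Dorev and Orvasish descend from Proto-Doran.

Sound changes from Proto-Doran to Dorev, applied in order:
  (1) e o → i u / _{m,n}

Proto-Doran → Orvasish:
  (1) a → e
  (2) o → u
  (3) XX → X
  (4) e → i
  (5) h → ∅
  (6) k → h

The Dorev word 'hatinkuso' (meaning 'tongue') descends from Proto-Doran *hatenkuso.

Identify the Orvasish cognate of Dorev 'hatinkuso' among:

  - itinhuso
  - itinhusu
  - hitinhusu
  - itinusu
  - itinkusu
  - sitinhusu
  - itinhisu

Orvasish: *hatenkuso
  hatenkuso → hetenkuso   [vowel merger]
  hetenkuso → hetenkusu   [vowel merger]
  hetenkusu (rule 3 does not apply)
  hetenkusu → hitinkusu   [vowel merger]
  hitinkusu → itinkusu   [h-loss]
  itinkusu → itinhusu   [unconditioned shift]
  giving Orvasish itinhusu.
The other candidates each miss or misapply at least one Orvasish change.

itinhusu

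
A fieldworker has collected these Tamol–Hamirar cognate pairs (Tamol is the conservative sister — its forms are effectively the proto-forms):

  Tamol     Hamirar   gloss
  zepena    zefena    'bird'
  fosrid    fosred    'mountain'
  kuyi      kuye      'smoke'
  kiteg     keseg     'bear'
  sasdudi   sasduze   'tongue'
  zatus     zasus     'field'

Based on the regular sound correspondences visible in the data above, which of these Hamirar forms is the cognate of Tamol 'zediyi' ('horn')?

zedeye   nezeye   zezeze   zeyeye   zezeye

zezeye

sasdudi ~ sasduze — Tamol d corresponds to Hamirar z between vowels (before a front vowel).
fosrid ~ fosred, kiteg ~ keseg — Tamol i corresponds to Hamirar e after a consonant, before a consonant other than r, m, n, p, b, f, v.
kuyi ~ kuye, sasdudi ~ sasduze — Tamol i corresponds to Hamirar e word-finally.
Applying these to Tamol 'zediyi':
  zediyi → zeziyi   (d→z between vowels (before a front vowel))
  zeziyi → zezeyi   (i→e after a consonant, before a consonant other than r, m, n, p, b, f, v)
  zezeyi → zezeye   (i→e word-finally)
So the Hamirar cognate is 'zezeye'.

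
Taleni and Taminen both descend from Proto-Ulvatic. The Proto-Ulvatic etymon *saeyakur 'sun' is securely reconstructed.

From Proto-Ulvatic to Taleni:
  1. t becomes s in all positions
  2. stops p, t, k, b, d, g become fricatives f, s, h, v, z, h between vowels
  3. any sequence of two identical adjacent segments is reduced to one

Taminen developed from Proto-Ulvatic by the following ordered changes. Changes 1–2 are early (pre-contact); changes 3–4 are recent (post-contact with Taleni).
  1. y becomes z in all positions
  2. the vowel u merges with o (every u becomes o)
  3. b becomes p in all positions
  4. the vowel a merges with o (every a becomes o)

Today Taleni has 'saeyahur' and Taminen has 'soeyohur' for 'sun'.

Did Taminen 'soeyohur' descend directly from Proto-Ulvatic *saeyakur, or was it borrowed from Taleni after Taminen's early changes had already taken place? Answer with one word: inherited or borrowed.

borrowed

If inherited, *saeyakur would pass through all of Taminen's changes:
Taminen: *saeyakur > saezakur > saezakor > soezokor  (by unconditioned shift, vowel merger, vowel merger)
If borrowed from Taleni 'saeyahur' after the early changes, it would undergo only the recent ones:
  rule 3 (unconditioned shift): no change (saeyahur)
  rule 4 (vowel merger): saeyahur → soeyohur
  ⇒ as a loan: soeyohur
Taminen 'soeyohur' matches the loan outcome 'soeyohur', not the inherited 'soezokor' — it skipped the early Taminen changes, so it was borrowed from Taleni.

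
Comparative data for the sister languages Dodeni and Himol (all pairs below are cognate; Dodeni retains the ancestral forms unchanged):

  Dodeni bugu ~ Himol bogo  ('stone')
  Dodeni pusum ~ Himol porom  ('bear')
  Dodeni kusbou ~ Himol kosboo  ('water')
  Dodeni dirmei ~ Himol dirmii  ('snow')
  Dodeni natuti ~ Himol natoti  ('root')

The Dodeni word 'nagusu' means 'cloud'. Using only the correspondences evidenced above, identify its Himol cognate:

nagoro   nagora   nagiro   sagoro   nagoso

bugu ~ bogo, pusum ~ porom — Dodeni u corresponds to Himol o after a consonant, before a consonant other than r, m, n, p, b, f, v.
pusum ~ porom — Dodeni s corresponds to Himol r between vowels (before a back vowel).
bugu ~ bogo — Dodeni u corresponds to Himol o word-finally.
Applying these to Dodeni 'nagusu':
  nagusu → nagosu   (u→o after a consonant, before a consonant other than r, m, n, p, b, f, v)
  nagosu → nagoru   (s→r between vowels (before a back vowel))
  nagoru → nagoro   (u→o word-finally)
So the Himol cognate is 'nagoro'.

nagoro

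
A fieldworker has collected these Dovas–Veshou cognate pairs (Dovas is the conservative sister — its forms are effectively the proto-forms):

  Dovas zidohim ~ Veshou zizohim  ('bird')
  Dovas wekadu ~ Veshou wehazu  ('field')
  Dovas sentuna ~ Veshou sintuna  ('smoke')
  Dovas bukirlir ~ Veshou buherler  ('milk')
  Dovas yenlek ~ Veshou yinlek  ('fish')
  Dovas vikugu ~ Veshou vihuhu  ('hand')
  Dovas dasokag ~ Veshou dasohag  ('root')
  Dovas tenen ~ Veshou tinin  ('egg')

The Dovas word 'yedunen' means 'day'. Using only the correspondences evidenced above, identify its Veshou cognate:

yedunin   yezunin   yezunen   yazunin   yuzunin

yezunin

wekadu ~ wehazu — Dovas d corresponds to Veshou z between vowels (before a back vowel).
sentuna ~ sintuna, yenlek ~ yinlek — Dovas e corresponds to Veshou i after a consonant, before a nasal.
Applying these to Dovas 'yedunen':
  yedunen → yezunen   (d→z between vowels (before a back vowel))
  yezunen → yezunin   (e→i after a consonant, before a nasal)
So the Veshou cognate is 'yezunin'.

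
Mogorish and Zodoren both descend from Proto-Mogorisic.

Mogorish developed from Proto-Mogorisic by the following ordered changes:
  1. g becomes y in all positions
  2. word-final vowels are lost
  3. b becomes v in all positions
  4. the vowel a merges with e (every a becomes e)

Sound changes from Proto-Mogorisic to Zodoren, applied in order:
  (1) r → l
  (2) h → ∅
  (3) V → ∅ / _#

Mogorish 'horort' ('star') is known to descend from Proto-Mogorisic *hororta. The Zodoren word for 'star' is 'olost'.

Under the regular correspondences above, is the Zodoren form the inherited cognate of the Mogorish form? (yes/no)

Derive the expected Zodoren reflex of *hororta:
Zodoren: *hororta > hololta > ololta > ololt  (by unconditioned shift, h-loss, apocope)
The regular Zodoren reflex would be 'ololt', but the attested form is 'olost'. The correspondence is irregular, so they are not cognates (the Zodoren form has a different source).

no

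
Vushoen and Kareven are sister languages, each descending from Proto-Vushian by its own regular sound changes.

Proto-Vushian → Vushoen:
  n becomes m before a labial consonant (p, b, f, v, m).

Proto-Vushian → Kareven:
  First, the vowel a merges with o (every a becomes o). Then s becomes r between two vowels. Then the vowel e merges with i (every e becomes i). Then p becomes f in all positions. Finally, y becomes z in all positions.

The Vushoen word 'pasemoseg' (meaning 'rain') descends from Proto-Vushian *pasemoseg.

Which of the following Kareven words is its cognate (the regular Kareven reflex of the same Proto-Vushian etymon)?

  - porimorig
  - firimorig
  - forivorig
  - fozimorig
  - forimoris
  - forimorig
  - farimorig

Kareven: *pasemoseg > posemoseg > poremoreg > porimorig > forimorig  (by vowel merger, rhotacism, vowel merger, unconditioned shift)
The other candidates each miss or misapply at least one Kareven change.

forimorig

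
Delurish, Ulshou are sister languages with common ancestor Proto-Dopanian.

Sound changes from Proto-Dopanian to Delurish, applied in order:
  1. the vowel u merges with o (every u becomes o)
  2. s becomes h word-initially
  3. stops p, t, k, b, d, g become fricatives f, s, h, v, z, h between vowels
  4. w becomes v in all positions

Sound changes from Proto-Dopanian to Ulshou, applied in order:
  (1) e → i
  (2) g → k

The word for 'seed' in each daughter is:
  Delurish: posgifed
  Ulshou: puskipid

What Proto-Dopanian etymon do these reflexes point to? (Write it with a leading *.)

*pusgiped

Position 2: Delurish has o, Ulshou has u. Ulshou preserves u here (none of its changes turn any other segment into u), so the proto-segment is *u.
Position 7: Delurish has e, Ulshou has i. Delurish preserves e here (none of its changes turn any other segment into e), so the proto-segment is *e.
Position 6: Delurish has f, Ulshou has p. Ulshou preserves p here (none of its changes turn any other segment into p), so the proto-segment is *p.
This points to *pusgiped. Verify forward in each daughter:
Delurish: *pusgiped > posgiped > posgifed  (by vowel merger, intervocalic lenition)
Ulshou: start from *pusgiped.
  rule 1 (vowel merger): pusgiped → pusgipid
  rule 2 (unconditioned shift): pusgipid → puskipid
  ⇒ Ulshou puskipid
Only *pusgiped yields all of Delurish posgifed, Ulshou puskipid.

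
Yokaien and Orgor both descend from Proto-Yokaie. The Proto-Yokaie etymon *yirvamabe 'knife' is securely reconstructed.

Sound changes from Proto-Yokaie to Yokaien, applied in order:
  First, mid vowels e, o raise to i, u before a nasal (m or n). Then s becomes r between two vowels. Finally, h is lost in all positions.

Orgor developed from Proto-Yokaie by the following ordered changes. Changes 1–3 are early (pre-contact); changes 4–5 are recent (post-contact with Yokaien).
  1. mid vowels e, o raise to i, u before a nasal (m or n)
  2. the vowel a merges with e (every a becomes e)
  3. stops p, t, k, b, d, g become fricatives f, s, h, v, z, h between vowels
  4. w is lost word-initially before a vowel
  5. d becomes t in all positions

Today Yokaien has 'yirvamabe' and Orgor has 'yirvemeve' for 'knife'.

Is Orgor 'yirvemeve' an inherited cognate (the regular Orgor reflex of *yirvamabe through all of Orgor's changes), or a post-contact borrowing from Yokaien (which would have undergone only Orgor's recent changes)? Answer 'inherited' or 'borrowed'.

If inherited, *yirvamabe would pass through all of Orgor's changes:
Orgor: start from *yirvamabe.
  rule 1: no change — yirvamabe
  rule 2 (vowel merger): yirvamabe → yirvemebe
  rule 3 (intervocalic lenition): yirvemebe → yirvemeve
  rule 4: no change — yirvemeve
  rule 5: no change — yirvemeve
  ⇒ Orgor yirvemeve
If borrowed from Yokaien 'yirvamabe' after the early changes, it would undergo only the recent ones:
  rule 4 (glide loss): no change (yirvamabe)
  rule 5 (unconditioned shift): no change (yirvamabe)
  ⇒ as a loan: yirvamabe
Orgor 'yirvemeve' matches the inherited outcome exactly, so it is an inherited cognate, not a loan.

inherited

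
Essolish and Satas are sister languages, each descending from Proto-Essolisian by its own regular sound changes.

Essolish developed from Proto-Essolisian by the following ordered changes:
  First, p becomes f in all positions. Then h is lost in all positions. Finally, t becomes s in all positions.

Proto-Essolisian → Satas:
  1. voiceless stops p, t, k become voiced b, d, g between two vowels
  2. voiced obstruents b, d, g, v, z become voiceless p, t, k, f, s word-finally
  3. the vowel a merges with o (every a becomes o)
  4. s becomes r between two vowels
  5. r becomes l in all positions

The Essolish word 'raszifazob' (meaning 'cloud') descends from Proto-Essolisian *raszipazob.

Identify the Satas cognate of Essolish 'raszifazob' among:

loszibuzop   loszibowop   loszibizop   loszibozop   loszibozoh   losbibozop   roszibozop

loszibozop

Satas: start from *raszipazob.
  rule 1 (intervocalic voicing): raszipazob → raszibazob
  rule 2 (final devoicing): raszibazob → raszibazop
  rule 3 (vowel merger): raszibazop → roszibozop
  rule 4: no change — roszibozop
  rule 5 (unconditioned shift): roszibozop → loszibozop
  ⇒ Satas loszibozop
Only 'loszibozop' matches the regular Satas development of *raszipazob.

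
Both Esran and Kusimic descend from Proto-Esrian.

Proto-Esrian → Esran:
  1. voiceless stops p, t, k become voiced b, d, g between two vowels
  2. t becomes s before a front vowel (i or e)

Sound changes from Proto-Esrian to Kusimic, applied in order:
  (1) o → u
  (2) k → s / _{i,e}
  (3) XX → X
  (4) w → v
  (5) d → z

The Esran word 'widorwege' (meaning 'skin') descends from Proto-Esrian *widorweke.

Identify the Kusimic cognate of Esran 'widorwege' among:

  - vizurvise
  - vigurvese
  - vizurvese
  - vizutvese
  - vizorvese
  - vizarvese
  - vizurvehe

vizurvese

Kusimic: *widorweke
  widorweke → widurweke   [vowel merger]
  widurweke → widurwese   [palatalisation]
  widurwese (rule 3 does not apply)
  widurwese → vidurvese   [unconditioned shift]
  vidurvese → vizurvese   [unconditioned shift]
  giving Kusimic vizurvese.
Only 'vizurvese' matches the regular Kusimic development of *widorweke.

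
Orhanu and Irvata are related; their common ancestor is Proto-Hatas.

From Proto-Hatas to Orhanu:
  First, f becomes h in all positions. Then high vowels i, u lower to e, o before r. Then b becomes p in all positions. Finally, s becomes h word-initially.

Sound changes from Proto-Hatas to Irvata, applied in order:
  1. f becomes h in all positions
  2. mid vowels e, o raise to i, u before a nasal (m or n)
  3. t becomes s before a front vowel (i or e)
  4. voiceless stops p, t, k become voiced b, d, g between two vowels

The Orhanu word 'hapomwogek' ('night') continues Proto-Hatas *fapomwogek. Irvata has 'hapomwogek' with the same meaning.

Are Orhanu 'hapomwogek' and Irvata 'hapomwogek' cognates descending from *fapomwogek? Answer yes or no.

no

Derive the expected Irvata reflex of *fapomwogek:
Irvata: *fapomwogek
  fapomwogek → hapomwogek   [unconditioned shift]
  hapomwogek → hapumwogek   [pre-nasal raising]
  hapumwogek (rule 3 does not apply)
  hapumwogek → habumwogek   [intervocalic voicing]
  giving Irvata habumwogek.
The regular Irvata reflex would be 'habumwogek', but the attested form is 'hapomwogek'. The correspondence is irregular, so they are not cognates (the Irvata form has a different source).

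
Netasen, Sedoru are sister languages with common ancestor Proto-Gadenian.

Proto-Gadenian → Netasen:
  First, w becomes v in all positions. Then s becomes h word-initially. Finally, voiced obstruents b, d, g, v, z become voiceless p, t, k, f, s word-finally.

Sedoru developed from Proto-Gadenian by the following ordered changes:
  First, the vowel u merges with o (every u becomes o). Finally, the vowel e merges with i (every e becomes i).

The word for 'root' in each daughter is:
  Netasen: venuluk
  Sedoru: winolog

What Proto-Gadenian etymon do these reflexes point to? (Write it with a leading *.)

Position 4: Netasen has u, Sedoru has o. Netasen preserves u here (none of its changes turn any other segment into u), so the proto-segment is *u.
Position 1: Netasen has v, Sedoru has w. Sedoru preserves w here (none of its changes turn any other segment into w), so the proto-segment is *w.
Verify the candidate proto-form against each daughter:
Netasen: start from *wenulug.
  rule 1 (unconditioned shift): wenulug → venulug
  rule 2: no change — venulug
  rule 3 (final devoicing): venulug → venuluk
  ⇒ Netasen venuluk
Sedoru: start from *wenulug.
  rule 1 (vowel merger): wenulug → wenolog
  rule 2 (vowel merger): wenolog → winolog
  ⇒ Sedoru winolog
No other proto-form is consistent with every reflex, so the reconstruction is *wenulug.

*wenulug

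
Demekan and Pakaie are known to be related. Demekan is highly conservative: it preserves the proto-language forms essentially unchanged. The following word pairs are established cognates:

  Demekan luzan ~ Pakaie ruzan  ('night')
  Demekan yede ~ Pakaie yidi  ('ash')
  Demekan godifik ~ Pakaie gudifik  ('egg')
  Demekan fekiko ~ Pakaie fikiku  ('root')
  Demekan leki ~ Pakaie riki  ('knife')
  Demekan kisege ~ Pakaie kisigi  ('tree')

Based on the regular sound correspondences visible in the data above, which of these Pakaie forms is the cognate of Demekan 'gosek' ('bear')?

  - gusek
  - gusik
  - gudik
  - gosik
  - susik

godifik ~ gudifik — Demekan o corresponds to Pakaie u after a consonant, before a consonant other than r, m, n, p, b, f, v.
yede ~ yidi, fekiko ~ fikiku — Demekan e corresponds to Pakaie i after a consonant, before a consonant other than r, m, n, p, b, f, v.
Applying these to Demekan 'gosek':
  gosek → gusek   (o→u after a consonant, before a consonant other than r, m, n, p, b, f, v)
  gusek → gusik   (e→i after a consonant, before a consonant other than r, m, n, p, b, f, v)
So the Pakaie cognate is 'gusik'.

gusik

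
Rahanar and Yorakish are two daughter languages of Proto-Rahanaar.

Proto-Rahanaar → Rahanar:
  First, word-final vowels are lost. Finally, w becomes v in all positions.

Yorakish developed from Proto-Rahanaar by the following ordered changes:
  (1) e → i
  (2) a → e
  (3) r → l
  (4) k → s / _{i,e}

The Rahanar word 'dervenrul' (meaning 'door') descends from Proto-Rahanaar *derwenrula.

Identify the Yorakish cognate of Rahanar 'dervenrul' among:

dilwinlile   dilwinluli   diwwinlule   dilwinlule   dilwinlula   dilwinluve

Yorakish: *derwenrula > dirwinrula > dirwinrule > dilwinlule  (by vowel merger, vowel merger, unconditioned shift)
Among the options, 'dilwinlule' alone shows every Yorakish change applied in order.

dilwinlule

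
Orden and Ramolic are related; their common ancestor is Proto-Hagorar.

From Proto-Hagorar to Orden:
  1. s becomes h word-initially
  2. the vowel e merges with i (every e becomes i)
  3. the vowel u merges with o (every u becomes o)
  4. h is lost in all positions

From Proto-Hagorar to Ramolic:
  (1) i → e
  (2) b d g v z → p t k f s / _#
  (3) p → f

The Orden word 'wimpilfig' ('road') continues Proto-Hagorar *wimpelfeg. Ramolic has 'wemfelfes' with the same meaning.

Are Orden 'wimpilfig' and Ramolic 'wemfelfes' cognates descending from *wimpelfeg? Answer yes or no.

no

Derive the expected Ramolic reflex of *wimpelfeg:
Ramolic: start from *wimpelfeg.
  rule 1 (vowel merger): wimpelfeg → wempelfeg
  rule 2 (final devoicing): wempelfeg → wempelfek
  rule 3 (unconditioned shift): wempelfek → wemfelfek
  ⇒ Ramolic wemfelfek
The regular Ramolic reflex would be 'wemfelfek', but the attested form is 'wemfelfes'. The correspondence is irregular, so they are not cognates (the Ramolic form has a different source).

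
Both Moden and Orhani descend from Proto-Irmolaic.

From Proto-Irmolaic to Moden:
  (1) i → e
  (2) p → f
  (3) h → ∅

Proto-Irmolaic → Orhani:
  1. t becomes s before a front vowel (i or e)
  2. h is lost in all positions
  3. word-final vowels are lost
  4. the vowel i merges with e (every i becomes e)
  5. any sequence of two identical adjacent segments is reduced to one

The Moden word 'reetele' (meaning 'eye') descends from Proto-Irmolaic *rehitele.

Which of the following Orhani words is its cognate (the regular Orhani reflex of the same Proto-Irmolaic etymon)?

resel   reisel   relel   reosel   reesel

resel

Orhani: *rehitele > rehisele > reisele > reisel > reesel > resel  (by palatalisation, h-loss, apocope, vowel merger, degemination)
Among the options, 'resel' alone shows every Orhani change applied in order.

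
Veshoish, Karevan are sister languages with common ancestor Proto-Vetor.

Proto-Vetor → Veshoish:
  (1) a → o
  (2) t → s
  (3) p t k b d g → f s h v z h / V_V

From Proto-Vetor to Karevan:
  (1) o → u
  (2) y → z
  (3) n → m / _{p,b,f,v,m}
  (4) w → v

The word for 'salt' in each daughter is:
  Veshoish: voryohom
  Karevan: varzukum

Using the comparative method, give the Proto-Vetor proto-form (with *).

*varyokom

Position 5: Veshoish has o, Karevan has u. Taking the neighbouring segments as reconstructed: Veshoish o could go back to *a or *o; Karevan u could go back to *o or *u — the one source consistent with every daughter is *o.
Position 2: Veshoish has o, Karevan has a. Karevan preserves a here (none of its changes turn any other segment into a), so the proto-segment is *a.
This points to *varyokom. Verify forward in each daughter:
Veshoish: *varyokom
  varyokom → voryokom   [vowel merger]
  voryokom (rule 2 does not apply)
  voryokom → voryohom   [intervocalic lenition]
  giving Veshoish voryohom.
Karevan: *varyokom > varyukum > varzukum  (by vowel merger, unconditioned shift)
No other proto-form is consistent with every reflex, so the reconstruction is *varyokom.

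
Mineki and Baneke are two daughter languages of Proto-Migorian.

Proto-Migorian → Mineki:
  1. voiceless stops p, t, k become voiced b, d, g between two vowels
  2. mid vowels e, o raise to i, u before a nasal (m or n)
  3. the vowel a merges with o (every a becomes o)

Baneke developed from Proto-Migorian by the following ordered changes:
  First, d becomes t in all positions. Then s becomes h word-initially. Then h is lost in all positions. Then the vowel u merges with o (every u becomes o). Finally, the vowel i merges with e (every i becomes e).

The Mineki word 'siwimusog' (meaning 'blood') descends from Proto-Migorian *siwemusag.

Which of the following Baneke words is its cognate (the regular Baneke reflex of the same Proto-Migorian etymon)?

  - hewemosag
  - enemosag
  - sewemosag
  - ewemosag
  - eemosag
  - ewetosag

ewemosag

Baneke: *siwemusag
  siwemusag (rule 1 does not apply)
  siwemusag → hiwemusag   [debuccalisation]
  hiwemusag → iwemusag   [h-loss]
  iwemusag → iwemosag   [vowel merger]
  iwemosag → ewemosag   [vowel merger]
  giving Baneke ewemosag.
The other candidates each miss or misapply at least one Baneke change.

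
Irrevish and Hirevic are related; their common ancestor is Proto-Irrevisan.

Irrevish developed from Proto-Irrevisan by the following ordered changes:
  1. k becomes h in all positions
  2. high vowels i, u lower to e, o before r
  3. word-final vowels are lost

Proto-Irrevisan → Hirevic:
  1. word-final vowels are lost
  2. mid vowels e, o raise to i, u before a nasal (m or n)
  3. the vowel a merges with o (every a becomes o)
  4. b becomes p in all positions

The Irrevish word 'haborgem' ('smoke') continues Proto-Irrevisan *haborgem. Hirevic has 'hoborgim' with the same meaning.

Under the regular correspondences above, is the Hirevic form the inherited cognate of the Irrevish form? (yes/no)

no

Derive the expected Hirevic reflex of *haborgem:
Hirevic: *haborgem
  haborgem (rule 1 does not apply)
  haborgem → haborgim   [pre-nasal raising]
  haborgim → hoborgim   [vowel merger]
  hoborgim → hoporgim   [unconditioned shift]
  giving Hirevic hoporgim.
The regular Hirevic reflex would be 'hoporgim', but the attested form is 'hoborgim'. The correspondence is irregular, so they are not cognates (the Hirevic form has a different source).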